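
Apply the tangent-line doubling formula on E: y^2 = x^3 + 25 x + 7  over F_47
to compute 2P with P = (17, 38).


Doubling: s = (3 x1^2 + a) / (2 y1)
s = (3*17^2 + 25) / (2*38) mod 47 = 34
x3 = s^2 - 2 x1 mod 47 = 34^2 - 2*17 = 41
y3 = s (x1 - x3) - y1 mod 47 = 34 * (17 - 41) - 38 = 39

2P = (41, 39)


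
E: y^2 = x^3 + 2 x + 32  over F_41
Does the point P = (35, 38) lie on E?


Check whether y^2 = x^3 + 2 x + 32 (mod 41) for (x, y) = (35, 38).
LHS: y^2 = 38^2 mod 41 = 9
RHS: x^3 + 2 x + 32 = 35^3 + 2*35 + 32 mod 41 = 9
LHS = RHS

Yes, on the curve


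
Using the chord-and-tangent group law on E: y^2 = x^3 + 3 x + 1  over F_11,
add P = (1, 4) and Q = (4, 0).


P != Q, so use the chord formula.
s = (y2 - y1) / (x2 - x1) = (7) / (3) mod 11 = 6
x3 = s^2 - x1 - x2 mod 11 = 6^2 - 1 - 4 = 9
y3 = s (x1 - x3) - y1 mod 11 = 6 * (1 - 9) - 4 = 3

P + Q = (9, 3)


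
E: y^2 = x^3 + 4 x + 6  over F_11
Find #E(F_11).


For each x in F_11, count y with y^2 = x^3 + 4 x + 6 mod 11:
  x = 1: RHS = 0, y in [0]  -> 1 point(s)
  x = 2: RHS = 0, y in [0]  -> 1 point(s)
  x = 3: RHS = 1, y in [1, 10]  -> 2 point(s)
  x = 4: RHS = 9, y in [3, 8]  -> 2 point(s)
  x = 6: RHS = 4, y in [2, 9]  -> 2 point(s)
  x = 7: RHS = 3, y in [5, 6]  -> 2 point(s)
  x = 8: RHS = 0, y in [0]  -> 1 point(s)
  x = 9: RHS = 1, y in [1, 10]  -> 2 point(s)
  x = 10: RHS = 1, y in [1, 10]  -> 2 point(s)
Affine points: 15. Add the point at infinity: total = 16.

#E(F_11) = 16


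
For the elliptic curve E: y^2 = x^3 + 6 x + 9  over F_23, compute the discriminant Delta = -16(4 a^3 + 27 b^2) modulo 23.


4 a^3 + 27 b^2 = 4*6^3 + 27*9^2 = 864 + 2187 = 3051
Delta = -16 * (3051) = -48816
Delta mod 23 = 13

Delta = 13 (mod 23)


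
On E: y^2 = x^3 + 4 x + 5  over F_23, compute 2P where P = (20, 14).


Doubling: s = (3 x1^2 + a) / (2 y1)
s = (3*20^2 + 4) / (2*14) mod 23 = 20
x3 = s^2 - 2 x1 mod 23 = 20^2 - 2*20 = 15
y3 = s (x1 - x3) - y1 mod 23 = 20 * (20 - 15) - 14 = 17

2P = (15, 17)


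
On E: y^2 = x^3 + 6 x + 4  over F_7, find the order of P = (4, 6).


Compute successive multiples of P until we hit O:
  1P = (4, 6)
  2P = (0, 5)
  3P = (0, 2)
  4P = (4, 1)
  5P = O

ord(P) = 5


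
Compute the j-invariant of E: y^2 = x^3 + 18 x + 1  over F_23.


Delta = -16(4 a^3 + 27 b^2) mod 23 = 1
-1728 * (4 a)^3 = -1728 * (4*18)^3 mod 23 = 11
j = 11 * 1^(-1) mod 23 = 11

j = 11 (mod 23)


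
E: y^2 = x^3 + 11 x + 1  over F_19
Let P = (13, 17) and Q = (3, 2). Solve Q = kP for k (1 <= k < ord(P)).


Enumerate multiples of P until we hit Q = (3, 2):
  1P = (13, 17)
  2P = (10, 3)
  3P = (3, 17)
  4P = (3, 2)
Match found at i = 4.

k = 4


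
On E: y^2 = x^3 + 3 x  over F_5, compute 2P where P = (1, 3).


k = 2 = 10_2 (binary, LSB first: 01)
Double-and-add from P = (1, 3):
  bit 0 = 0: acc unchanged = O
  bit 1 = 1: acc = O + (4, 4) = (4, 4)

2P = (4, 4)


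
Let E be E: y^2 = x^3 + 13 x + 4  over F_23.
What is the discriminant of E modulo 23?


4 a^3 + 27 b^2 = 4*13^3 + 27*4^2 = 8788 + 432 = 9220
Delta = -16 * (9220) = -147520
Delta mod 23 = 2

Delta = 2 (mod 23)


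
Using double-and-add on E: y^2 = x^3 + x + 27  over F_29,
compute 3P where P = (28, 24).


k = 3 = 11_2 (binary, LSB first: 11)
Double-and-add from P = (28, 24):
  bit 0 = 1: acc = O + (28, 24) = (28, 24)
  bit 1 = 1: acc = (28, 24) + (1, 0) = (28, 5)

3P = (28, 5)


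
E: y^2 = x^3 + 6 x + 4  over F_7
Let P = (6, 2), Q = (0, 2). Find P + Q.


P != Q, so use the chord formula.
s = (y2 - y1) / (x2 - x1) = (0) / (1) mod 7 = 0
x3 = s^2 - x1 - x2 mod 7 = 0^2 - 6 - 0 = 1
y3 = s (x1 - x3) - y1 mod 7 = 0 * (6 - 1) - 2 = 5

P + Q = (1, 5)


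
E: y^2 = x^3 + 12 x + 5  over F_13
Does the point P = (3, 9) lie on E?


Check whether y^2 = x^3 + 12 x + 5 (mod 13) for (x, y) = (3, 9).
LHS: y^2 = 9^2 mod 13 = 3
RHS: x^3 + 12 x + 5 = 3^3 + 12*3 + 5 mod 13 = 3
LHS = RHS

Yes, on the curve


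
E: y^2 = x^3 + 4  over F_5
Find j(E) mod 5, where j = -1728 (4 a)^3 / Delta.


Delta = -16(4 a^3 + 27 b^2) mod 5 = 3
-1728 * (4 a)^3 = -1728 * (4*0)^3 mod 5 = 0
j = 0 * 3^(-1) mod 5 = 0

j = 0 (mod 5)


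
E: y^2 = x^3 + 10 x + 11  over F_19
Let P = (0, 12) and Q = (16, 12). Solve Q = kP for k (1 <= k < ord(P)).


Enumerate multiples of P until we hit Q = (16, 12):
  1P = (0, 12)
  2P = (4, 18)
  3P = (3, 12)
  4P = (16, 7)
  5P = (10, 3)
  6P = (10, 16)
  7P = (16, 12)
Match found at i = 7.

k = 7


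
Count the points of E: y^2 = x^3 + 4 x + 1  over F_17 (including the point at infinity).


For each x in F_17, count y with y^2 = x^3 + 4 x + 1 mod 17:
  x = 0: RHS = 1, y in [1, 16]  -> 2 point(s)
  x = 2: RHS = 0, y in [0]  -> 1 point(s)
  x = 4: RHS = 13, y in [8, 9]  -> 2 point(s)
  x = 7: RHS = 15, y in [7, 10]  -> 2 point(s)
  x = 8: RHS = 1, y in [1, 16]  -> 2 point(s)
  x = 9: RHS = 1, y in [1, 16]  -> 2 point(s)
  x = 10: RHS = 4, y in [2, 15]  -> 2 point(s)
  x = 11: RHS = 16, y in [4, 13]  -> 2 point(s)
  x = 12: RHS = 9, y in [3, 14]  -> 2 point(s)
  x = 14: RHS = 13, y in [8, 9]  -> 2 point(s)
  x = 15: RHS = 2, y in [6, 11]  -> 2 point(s)
  x = 16: RHS = 13, y in [8, 9]  -> 2 point(s)
Affine points: 23. Add the point at infinity: total = 24.

#E(F_17) = 24


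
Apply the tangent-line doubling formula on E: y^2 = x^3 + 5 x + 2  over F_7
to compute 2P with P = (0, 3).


Doubling: s = (3 x1^2 + a) / (2 y1)
s = (3*0^2 + 5) / (2*3) mod 7 = 2
x3 = s^2 - 2 x1 mod 7 = 2^2 - 2*0 = 4
y3 = s (x1 - x3) - y1 mod 7 = 2 * (0 - 4) - 3 = 3

2P = (4, 3)


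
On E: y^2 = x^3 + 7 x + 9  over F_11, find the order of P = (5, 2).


Compute successive multiples of P until we hit O:
  1P = (5, 2)
  2P = (6, 5)
  3P = (9, 8)
  4P = (2, 8)
  5P = (8, 4)
  6P = (7, 4)
  7P = (0, 3)
  8P = (10, 10)
  ... (continuing to 17P)
  17P = O

ord(P) = 17


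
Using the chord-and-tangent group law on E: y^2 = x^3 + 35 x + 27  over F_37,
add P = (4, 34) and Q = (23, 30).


P != Q, so use the chord formula.
s = (y2 - y1) / (x2 - x1) = (33) / (19) mod 37 = 29
x3 = s^2 - x1 - x2 mod 37 = 29^2 - 4 - 23 = 0
y3 = s (x1 - x3) - y1 mod 37 = 29 * (4 - 0) - 34 = 8

P + Q = (0, 8)


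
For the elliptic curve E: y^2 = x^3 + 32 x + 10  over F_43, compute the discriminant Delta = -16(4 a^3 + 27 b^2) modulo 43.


4 a^3 + 27 b^2 = 4*32^3 + 27*10^2 = 131072 + 2700 = 133772
Delta = -16 * (133772) = -2140352
Delta mod 43 = 16

Delta = 16 (mod 43)


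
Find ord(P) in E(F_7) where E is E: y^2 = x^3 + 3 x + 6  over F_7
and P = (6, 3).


Compute successive multiples of P until we hit O:
  1P = (6, 3)
  2P = (3, 0)
  3P = (6, 4)
  4P = O

ord(P) = 4


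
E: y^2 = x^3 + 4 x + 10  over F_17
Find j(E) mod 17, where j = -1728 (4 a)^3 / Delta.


Delta = -16(4 a^3 + 27 b^2) mod 17 = 15
-1728 * (4 a)^3 = -1728 * (4*4)^3 mod 17 = 11
j = 11 * 15^(-1) mod 17 = 3

j = 3 (mod 17)


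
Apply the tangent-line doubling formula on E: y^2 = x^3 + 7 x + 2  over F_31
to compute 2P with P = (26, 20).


Doubling: s = (3 x1^2 + a) / (2 y1)
s = (3*26^2 + 7) / (2*20) mod 31 = 16
x3 = s^2 - 2 x1 mod 31 = 16^2 - 2*26 = 18
y3 = s (x1 - x3) - y1 mod 31 = 16 * (26 - 18) - 20 = 15

2P = (18, 15)


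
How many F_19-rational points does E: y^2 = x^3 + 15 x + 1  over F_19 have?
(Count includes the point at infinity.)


For each x in F_19, count y with y^2 = x^3 + 15 x + 1 mod 19:
  x = 0: RHS = 1, y in [1, 18]  -> 2 point(s)
  x = 1: RHS = 17, y in [6, 13]  -> 2 point(s)
  x = 2: RHS = 1, y in [1, 18]  -> 2 point(s)
  x = 3: RHS = 16, y in [4, 15]  -> 2 point(s)
  x = 4: RHS = 11, y in [7, 12]  -> 2 point(s)
  x = 5: RHS = 11, y in [7, 12]  -> 2 point(s)
  x = 8: RHS = 6, y in [5, 14]  -> 2 point(s)
  x = 10: RHS = 11, y in [7, 12]  -> 2 point(s)
  x = 12: RHS = 9, y in [3, 16]  -> 2 point(s)
  x = 16: RHS = 5, y in [9, 10]  -> 2 point(s)
  x = 17: RHS = 1, y in [1, 18]  -> 2 point(s)
  x = 18: RHS = 4, y in [2, 17]  -> 2 point(s)
Affine points: 24. Add the point at infinity: total = 25.

#E(F_19) = 25


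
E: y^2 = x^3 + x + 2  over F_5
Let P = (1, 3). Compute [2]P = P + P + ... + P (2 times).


k = 2 = 10_2 (binary, LSB first: 01)
Double-and-add from P = (1, 3):
  bit 0 = 0: acc unchanged = O
  bit 1 = 1: acc = O + (4, 0) = (4, 0)

2P = (4, 0)


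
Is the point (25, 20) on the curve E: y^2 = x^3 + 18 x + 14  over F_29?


Check whether y^2 = x^3 + 18 x + 14 (mod 29) for (x, y) = (25, 20).
LHS: y^2 = 20^2 mod 29 = 23
RHS: x^3 + 18 x + 14 = 25^3 + 18*25 + 14 mod 29 = 23
LHS = RHS

Yes, on the curve


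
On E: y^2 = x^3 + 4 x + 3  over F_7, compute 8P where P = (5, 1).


k = 8 = 1000_2 (binary, LSB first: 0001)
Double-and-add from P = (5, 1):
  bit 0 = 0: acc unchanged = O
  bit 1 = 0: acc unchanged = O
  bit 2 = 0: acc unchanged = O
  bit 3 = 1: acc = O + (5, 6) = (5, 6)

8P = (5, 6)


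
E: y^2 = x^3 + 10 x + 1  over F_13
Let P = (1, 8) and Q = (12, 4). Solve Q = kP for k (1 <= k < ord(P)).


Enumerate multiples of P until we hit Q = (12, 4):
  1P = (1, 8)
  2P = (11, 5)
  3P = (2, 4)
  4P = (0, 1)
  5P = (9, 1)
  6P = (6, 11)
  7P = (10, 10)
  8P = (12, 4)
Match found at i = 8.

k = 8


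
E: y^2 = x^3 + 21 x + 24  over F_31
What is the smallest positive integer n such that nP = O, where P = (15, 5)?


Compute successive multiples of P until we hit O:
  1P = (15, 5)
  2P = (29, 25)
  3P = (27, 0)
  4P = (29, 6)
  5P = (15, 26)
  6P = O

ord(P) = 6


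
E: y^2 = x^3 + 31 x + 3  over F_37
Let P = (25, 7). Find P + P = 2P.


Doubling: s = (3 x1^2 + a) / (2 y1)
s = (3*25^2 + 31) / (2*7) mod 37 = 4
x3 = s^2 - 2 x1 mod 37 = 4^2 - 2*25 = 3
y3 = s (x1 - x3) - y1 mod 37 = 4 * (25 - 3) - 7 = 7

2P = (3, 7)


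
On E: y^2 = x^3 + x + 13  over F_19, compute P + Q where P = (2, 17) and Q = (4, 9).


P != Q, so use the chord formula.
s = (y2 - y1) / (x2 - x1) = (11) / (2) mod 19 = 15
x3 = s^2 - x1 - x2 mod 19 = 15^2 - 2 - 4 = 10
y3 = s (x1 - x3) - y1 mod 19 = 15 * (2 - 10) - 17 = 15

P + Q = (10, 15)


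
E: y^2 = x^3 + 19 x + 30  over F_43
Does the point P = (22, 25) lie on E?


Check whether y^2 = x^3 + 19 x + 30 (mod 43) for (x, y) = (22, 25).
LHS: y^2 = 25^2 mod 43 = 23
RHS: x^3 + 19 x + 30 = 22^3 + 19*22 + 30 mod 43 = 2
LHS != RHS

No, not on the curve


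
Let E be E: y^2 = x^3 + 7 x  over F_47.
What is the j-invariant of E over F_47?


Delta = -16(4 a^3 + 27 b^2) mod 47 = 44
-1728 * (4 a)^3 = -1728 * (4*7)^3 mod 47 = 33
j = 33 * 44^(-1) mod 47 = 36

j = 36 (mod 47)


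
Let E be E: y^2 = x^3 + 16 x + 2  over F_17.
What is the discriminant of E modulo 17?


4 a^3 + 27 b^2 = 4*16^3 + 27*2^2 = 16384 + 108 = 16492
Delta = -16 * (16492) = -263872
Delta mod 17 = 2

Delta = 2 (mod 17)


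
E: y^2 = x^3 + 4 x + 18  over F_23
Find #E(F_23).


For each x in F_23, count y with y^2 = x^3 + 4 x + 18 mod 23:
  x = 0: RHS = 18, y in [8, 15]  -> 2 point(s)
  x = 1: RHS = 0, y in [0]  -> 1 point(s)
  x = 4: RHS = 6, y in [11, 12]  -> 2 point(s)
  x = 5: RHS = 2, y in [5, 18]  -> 2 point(s)
  x = 9: RHS = 1, y in [1, 22]  -> 2 point(s)
  x = 10: RHS = 0, y in [0]  -> 1 point(s)
  x = 11: RHS = 13, y in [6, 17]  -> 2 point(s)
  x = 12: RHS = 0, y in [0]  -> 1 point(s)
  x = 13: RHS = 13, y in [6, 17]  -> 2 point(s)
  x = 14: RHS = 12, y in [9, 14]  -> 2 point(s)
  x = 15: RHS = 3, y in [7, 16]  -> 2 point(s)
  x = 17: RHS = 8, y in [10, 13]  -> 2 point(s)
  x = 20: RHS = 2, y in [5, 18]  -> 2 point(s)
  x = 21: RHS = 2, y in [5, 18]  -> 2 point(s)
  x = 22: RHS = 13, y in [6, 17]  -> 2 point(s)
Affine points: 27. Add the point at infinity: total = 28.

#E(F_23) = 28


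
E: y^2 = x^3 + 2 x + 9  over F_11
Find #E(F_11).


For each x in F_11, count y with y^2 = x^3 + 2 x + 9 mod 11:
  x = 0: RHS = 9, y in [3, 8]  -> 2 point(s)
  x = 1: RHS = 1, y in [1, 10]  -> 2 point(s)
  x = 3: RHS = 9, y in [3, 8]  -> 2 point(s)
  x = 4: RHS = 4, y in [2, 9]  -> 2 point(s)
  x = 5: RHS = 1, y in [1, 10]  -> 2 point(s)
  x = 7: RHS = 3, y in [5, 6]  -> 2 point(s)
  x = 8: RHS = 9, y in [3, 8]  -> 2 point(s)
Affine points: 14. Add the point at infinity: total = 15.

#E(F_11) = 15


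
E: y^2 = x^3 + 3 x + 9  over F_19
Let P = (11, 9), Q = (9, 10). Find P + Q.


P != Q, so use the chord formula.
s = (y2 - y1) / (x2 - x1) = (1) / (17) mod 19 = 9
x3 = s^2 - x1 - x2 mod 19 = 9^2 - 11 - 9 = 4
y3 = s (x1 - x3) - y1 mod 19 = 9 * (11 - 4) - 9 = 16

P + Q = (4, 16)


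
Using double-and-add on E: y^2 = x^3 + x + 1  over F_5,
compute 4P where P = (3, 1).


k = 4 = 100_2 (binary, LSB first: 001)
Double-and-add from P = (3, 1):
  bit 0 = 0: acc unchanged = O
  bit 1 = 0: acc unchanged = O
  bit 2 = 1: acc = O + (4, 2) = (4, 2)

4P = (4, 2)


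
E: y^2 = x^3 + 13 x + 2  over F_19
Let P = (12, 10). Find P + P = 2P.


Doubling: s = (3 x1^2 + a) / (2 y1)
s = (3*12^2 + 13) / (2*10) mod 19 = 8
x3 = s^2 - 2 x1 mod 19 = 8^2 - 2*12 = 2
y3 = s (x1 - x3) - y1 mod 19 = 8 * (12 - 2) - 10 = 13

2P = (2, 13)


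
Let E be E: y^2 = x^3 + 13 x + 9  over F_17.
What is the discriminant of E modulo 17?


4 a^3 + 27 b^2 = 4*13^3 + 27*9^2 = 8788 + 2187 = 10975
Delta = -16 * (10975) = -175600
Delta mod 17 = 10

Delta = 10 (mod 17)


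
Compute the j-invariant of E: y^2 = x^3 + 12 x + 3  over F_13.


Delta = -16(4 a^3 + 27 b^2) mod 13 = 11
-1728 * (4 a)^3 = -1728 * (4*12)^3 mod 13 = 1
j = 1 * 11^(-1) mod 13 = 6

j = 6 (mod 13)


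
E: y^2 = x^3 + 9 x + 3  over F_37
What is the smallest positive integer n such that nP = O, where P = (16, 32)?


Compute successive multiples of P until we hit O:
  1P = (16, 32)
  2P = (5, 5)
  3P = (26, 4)
  4P = (28, 9)
  5P = (18, 15)
  6P = (29, 23)
  7P = (17, 0)
  8P = (29, 14)
  ... (continuing to 14P)
  14P = O

ord(P) = 14


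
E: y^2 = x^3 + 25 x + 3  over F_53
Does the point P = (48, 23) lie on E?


Check whether y^2 = x^3 + 25 x + 3 (mod 53) for (x, y) = (48, 23).
LHS: y^2 = 23^2 mod 53 = 52
RHS: x^3 + 25 x + 3 = 48^3 + 25*48 + 3 mod 53 = 18
LHS != RHS

No, not on the curve


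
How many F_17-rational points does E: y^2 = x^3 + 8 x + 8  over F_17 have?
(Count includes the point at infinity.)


For each x in F_17, count y with y^2 = x^3 + 8 x + 8 mod 17:
  x = 0: RHS = 8, y in [5, 12]  -> 2 point(s)
  x = 1: RHS = 0, y in [0]  -> 1 point(s)
  x = 2: RHS = 15, y in [7, 10]  -> 2 point(s)
  x = 3: RHS = 8, y in [5, 12]  -> 2 point(s)
  x = 4: RHS = 2, y in [6, 11]  -> 2 point(s)
  x = 6: RHS = 0, y in [0]  -> 1 point(s)
  x = 7: RHS = 16, y in [4, 13]  -> 2 point(s)
  x = 10: RHS = 0, y in [0]  -> 1 point(s)
  x = 11: RHS = 16, y in [4, 13]  -> 2 point(s)
  x = 12: RHS = 13, y in [8, 9]  -> 2 point(s)
  x = 14: RHS = 8, y in [5, 12]  -> 2 point(s)
  x = 15: RHS = 1, y in [1, 16]  -> 2 point(s)
  x = 16: RHS = 16, y in [4, 13]  -> 2 point(s)
Affine points: 23. Add the point at infinity: total = 24.

#E(F_17) = 24


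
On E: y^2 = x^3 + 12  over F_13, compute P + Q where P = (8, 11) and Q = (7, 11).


P != Q, so use the chord formula.
s = (y2 - y1) / (x2 - x1) = (0) / (12) mod 13 = 0
x3 = s^2 - x1 - x2 mod 13 = 0^2 - 8 - 7 = 11
y3 = s (x1 - x3) - y1 mod 13 = 0 * (8 - 11) - 11 = 2

P + Q = (11, 2)


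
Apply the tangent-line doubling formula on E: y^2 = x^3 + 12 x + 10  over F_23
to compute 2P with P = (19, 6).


Doubling: s = (3 x1^2 + a) / (2 y1)
s = (3*19^2 + 12) / (2*6) mod 23 = 5
x3 = s^2 - 2 x1 mod 23 = 5^2 - 2*19 = 10
y3 = s (x1 - x3) - y1 mod 23 = 5 * (19 - 10) - 6 = 16

2P = (10, 16)


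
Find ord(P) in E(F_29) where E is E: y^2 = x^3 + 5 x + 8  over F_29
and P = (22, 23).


Compute successive multiples of P until we hit O:
  1P = (22, 23)
  2P = (23, 9)
  3P = (6, 14)
  4P = (8, 3)
  5P = (4, 11)
  6P = (26, 13)
  7P = (9, 17)
  8P = (14, 3)
  ... (continuing to 25P)
  25P = O

ord(P) = 25


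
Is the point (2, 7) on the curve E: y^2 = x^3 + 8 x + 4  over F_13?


Check whether y^2 = x^3 + 8 x + 4 (mod 13) for (x, y) = (2, 7).
LHS: y^2 = 7^2 mod 13 = 10
RHS: x^3 + 8 x + 4 = 2^3 + 8*2 + 4 mod 13 = 2
LHS != RHS

No, not on the curve


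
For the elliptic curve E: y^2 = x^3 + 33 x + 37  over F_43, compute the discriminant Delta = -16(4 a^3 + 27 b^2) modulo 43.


4 a^3 + 27 b^2 = 4*33^3 + 27*37^2 = 143748 + 36963 = 180711
Delta = -16 * (180711) = -2891376
Delta mod 43 = 30

Delta = 30 (mod 43)


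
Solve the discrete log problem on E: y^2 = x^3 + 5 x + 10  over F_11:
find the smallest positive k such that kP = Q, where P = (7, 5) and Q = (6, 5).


Enumerate multiples of P until we hit Q = (6, 5):
  1P = (7, 5)
  2P = (1, 7)
  3P = (8, 10)
  4P = (10, 2)
  5P = (6, 5)
Match found at i = 5.

k = 5


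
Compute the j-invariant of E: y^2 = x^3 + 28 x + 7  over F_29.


Delta = -16(4 a^3 + 27 b^2) mod 29 = 8
-1728 * (4 a)^3 = -1728 * (4*28)^3 mod 29 = 15
j = 15 * 8^(-1) mod 29 = 20

j = 20 (mod 29)


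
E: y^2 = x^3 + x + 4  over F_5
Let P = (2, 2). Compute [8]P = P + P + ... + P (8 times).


k = 8 = 1000_2 (binary, LSB first: 0001)
Double-and-add from P = (2, 2):
  bit 0 = 0: acc unchanged = O
  bit 1 = 0: acc unchanged = O
  bit 2 = 0: acc unchanged = O
  bit 3 = 1: acc = O + (2, 3) = (2, 3)

8P = (2, 3)


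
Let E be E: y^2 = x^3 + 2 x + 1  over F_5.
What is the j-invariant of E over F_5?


Delta = -16(4 a^3 + 27 b^2) mod 5 = 1
-1728 * (4 a)^3 = -1728 * (4*2)^3 mod 5 = 4
j = 4 * 1^(-1) mod 5 = 4

j = 4 (mod 5)


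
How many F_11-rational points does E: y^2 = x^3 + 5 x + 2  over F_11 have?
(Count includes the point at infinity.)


For each x in F_11, count y with y^2 = x^3 + 5 x + 2 mod 11:
  x = 2: RHS = 9, y in [3, 8]  -> 2 point(s)
  x = 3: RHS = 0, y in [0]  -> 1 point(s)
  x = 4: RHS = 9, y in [3, 8]  -> 2 point(s)
  x = 5: RHS = 9, y in [3, 8]  -> 2 point(s)
  x = 8: RHS = 4, y in [2, 9]  -> 2 point(s)
Affine points: 9. Add the point at infinity: total = 10.

#E(F_11) = 10


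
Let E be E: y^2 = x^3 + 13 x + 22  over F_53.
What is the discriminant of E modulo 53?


4 a^3 + 27 b^2 = 4*13^3 + 27*22^2 = 8788 + 13068 = 21856
Delta = -16 * (21856) = -349696
Delta mod 53 = 51

Delta = 51 (mod 53)


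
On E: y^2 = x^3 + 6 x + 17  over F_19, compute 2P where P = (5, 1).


Doubling: s = (3 x1^2 + a) / (2 y1)
s = (3*5^2 + 6) / (2*1) mod 19 = 12
x3 = s^2 - 2 x1 mod 19 = 12^2 - 2*5 = 1
y3 = s (x1 - x3) - y1 mod 19 = 12 * (5 - 1) - 1 = 9

2P = (1, 9)


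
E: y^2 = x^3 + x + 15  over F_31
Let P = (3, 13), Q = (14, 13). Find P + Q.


P != Q, so use the chord formula.
s = (y2 - y1) / (x2 - x1) = (0) / (11) mod 31 = 0
x3 = s^2 - x1 - x2 mod 31 = 0^2 - 3 - 14 = 14
y3 = s (x1 - x3) - y1 mod 31 = 0 * (3 - 14) - 13 = 18

P + Q = (14, 18)


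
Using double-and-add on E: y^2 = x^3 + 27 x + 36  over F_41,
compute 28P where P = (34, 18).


k = 28 = 11100_2 (binary, LSB first: 00111)
Double-and-add from P = (34, 18):
  bit 0 = 0: acc unchanged = O
  bit 1 = 0: acc unchanged = O
  bit 2 = 1: acc = O + (0, 35) = (0, 35)
  bit 3 = 1: acc = (0, 35) + (23, 27) = (2, 37)
  bit 4 = 1: acc = (2, 37) + (40, 7) = (17, 18)

28P = (17, 18)


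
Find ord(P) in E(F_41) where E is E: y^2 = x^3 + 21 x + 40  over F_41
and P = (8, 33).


Compute successive multiples of P until we hit O:
  1P = (8, 33)
  2P = (15, 32)
  3P = (13, 38)
  4P = (21, 36)
  5P = (22, 30)
  6P = (10, 26)
  7P = (25, 6)
  8P = (24, 31)
  ... (continuing to 46P)
  46P = O

ord(P) = 46


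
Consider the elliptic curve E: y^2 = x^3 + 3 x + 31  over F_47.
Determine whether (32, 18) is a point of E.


Check whether y^2 = x^3 + 3 x + 31 (mod 47) for (x, y) = (32, 18).
LHS: y^2 = 18^2 mod 47 = 42
RHS: x^3 + 3 x + 31 = 32^3 + 3*32 + 31 mod 47 = 42
LHS = RHS

Yes, on the curve


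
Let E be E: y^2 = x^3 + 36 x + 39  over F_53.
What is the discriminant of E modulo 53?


4 a^3 + 27 b^2 = 4*36^3 + 27*39^2 = 186624 + 41067 = 227691
Delta = -16 * (227691) = -3643056
Delta mod 53 = 5

Delta = 5 (mod 53)


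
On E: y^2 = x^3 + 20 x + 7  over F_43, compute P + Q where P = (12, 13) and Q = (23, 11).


P != Q, so use the chord formula.
s = (y2 - y1) / (x2 - x1) = (41) / (11) mod 43 = 35
x3 = s^2 - x1 - x2 mod 43 = 35^2 - 12 - 23 = 29
y3 = s (x1 - x3) - y1 mod 43 = 35 * (12 - 29) - 13 = 37

P + Q = (29, 37)


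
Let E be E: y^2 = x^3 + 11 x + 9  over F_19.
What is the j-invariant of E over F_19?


Delta = -16(4 a^3 + 27 b^2) mod 19 = 18
-1728 * (4 a)^3 = -1728 * (4*11)^3 mod 19 = 7
j = 7 * 18^(-1) mod 19 = 12

j = 12 (mod 19)


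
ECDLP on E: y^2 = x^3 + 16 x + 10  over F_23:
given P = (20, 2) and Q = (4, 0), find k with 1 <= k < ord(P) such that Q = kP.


Enumerate multiples of P until we hit Q = (4, 0):
  1P = (20, 2)
  2P = (8, 12)
  3P = (4, 0)
Match found at i = 3.

k = 3


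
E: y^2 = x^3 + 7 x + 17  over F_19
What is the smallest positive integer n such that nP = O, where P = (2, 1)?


Compute successive multiples of P until we hit O:
  1P = (2, 1)
  2P = (15, 18)
  3P = (0, 6)
  4P = (9, 7)
  5P = (13, 14)
  6P = (1, 14)
  7P = (14, 3)
  8P = (12, 10)
  ... (continuing to 28P)
  28P = O

ord(P) = 28


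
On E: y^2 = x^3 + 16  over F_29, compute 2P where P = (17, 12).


Doubling: s = (3 x1^2 + a) / (2 y1)
s = (3*17^2 + 0) / (2*12) mod 29 = 18
x3 = s^2 - 2 x1 mod 29 = 18^2 - 2*17 = 0
y3 = s (x1 - x3) - y1 mod 29 = 18 * (17 - 0) - 12 = 4

2P = (0, 4)


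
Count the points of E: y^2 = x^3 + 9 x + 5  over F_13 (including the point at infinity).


For each x in F_13, count y with y^2 = x^3 + 9 x + 5 mod 13:
  x = 4: RHS = 1, y in [1, 12]  -> 2 point(s)
  x = 8: RHS = 4, y in [2, 11]  -> 2 point(s)
  x = 9: RHS = 9, y in [3, 10]  -> 2 point(s)
  x = 10: RHS = 3, y in [4, 9]  -> 2 point(s)
Affine points: 8. Add the point at infinity: total = 9.

#E(F_13) = 9


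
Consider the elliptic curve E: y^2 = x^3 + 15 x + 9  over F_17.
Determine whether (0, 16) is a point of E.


Check whether y^2 = x^3 + 15 x + 9 (mod 17) for (x, y) = (0, 16).
LHS: y^2 = 16^2 mod 17 = 1
RHS: x^3 + 15 x + 9 = 0^3 + 15*0 + 9 mod 17 = 9
LHS != RHS

No, not on the curve


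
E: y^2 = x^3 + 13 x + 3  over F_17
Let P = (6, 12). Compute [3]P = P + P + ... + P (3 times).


k = 3 = 11_2 (binary, LSB first: 11)
Double-and-add from P = (6, 12):
  bit 0 = 1: acc = O + (6, 12) = (6, 12)
  bit 1 = 1: acc = (6, 12) + (3, 1) = (12, 0)

3P = (12, 0)


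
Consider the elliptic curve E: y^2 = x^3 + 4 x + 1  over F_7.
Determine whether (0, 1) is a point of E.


Check whether y^2 = x^3 + 4 x + 1 (mod 7) for (x, y) = (0, 1).
LHS: y^2 = 1^2 mod 7 = 1
RHS: x^3 + 4 x + 1 = 0^3 + 4*0 + 1 mod 7 = 1
LHS = RHS

Yes, on the curve


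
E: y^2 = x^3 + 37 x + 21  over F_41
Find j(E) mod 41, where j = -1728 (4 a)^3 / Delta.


Delta = -16(4 a^3 + 27 b^2) mod 41 = 11
-1728 * (4 a)^3 = -1728 * (4*37)^3 mod 41 = 17
j = 17 * 11^(-1) mod 41 = 9

j = 9 (mod 41)


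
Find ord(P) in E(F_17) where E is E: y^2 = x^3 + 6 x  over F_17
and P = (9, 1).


Compute successive multiples of P until we hit O:
  1P = (9, 1)
  2P = (8, 13)
  3P = (8, 4)
  4P = (9, 16)
  5P = O

ord(P) = 5


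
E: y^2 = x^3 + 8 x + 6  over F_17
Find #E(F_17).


For each x in F_17, count y with y^2 = x^3 + 8 x + 6 mod 17:
  x = 1: RHS = 15, y in [7, 10]  -> 2 point(s)
  x = 2: RHS = 13, y in [8, 9]  -> 2 point(s)
  x = 4: RHS = 0, y in [0]  -> 1 point(s)
  x = 5: RHS = 1, y in [1, 16]  -> 2 point(s)
  x = 6: RHS = 15, y in [7, 10]  -> 2 point(s)
  x = 8: RHS = 4, y in [2, 15]  -> 2 point(s)
  x = 9: RHS = 8, y in [5, 12]  -> 2 point(s)
  x = 10: RHS = 15, y in [7, 10]  -> 2 point(s)
  x = 15: RHS = 16, y in [4, 13]  -> 2 point(s)
Affine points: 17. Add the point at infinity: total = 18.

#E(F_17) = 18


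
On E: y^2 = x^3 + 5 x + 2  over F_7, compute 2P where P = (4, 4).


Doubling: s = (3 x1^2 + a) / (2 y1)
s = (3*4^2 + 5) / (2*4) mod 7 = 4
x3 = s^2 - 2 x1 mod 7 = 4^2 - 2*4 = 1
y3 = s (x1 - x3) - y1 mod 7 = 4 * (4 - 1) - 4 = 1

2P = (1, 1)


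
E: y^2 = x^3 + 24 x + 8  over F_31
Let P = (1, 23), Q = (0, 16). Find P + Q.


P != Q, so use the chord formula.
s = (y2 - y1) / (x2 - x1) = (24) / (30) mod 31 = 7
x3 = s^2 - x1 - x2 mod 31 = 7^2 - 1 - 0 = 17
y3 = s (x1 - x3) - y1 mod 31 = 7 * (1 - 17) - 23 = 20

P + Q = (17, 20)


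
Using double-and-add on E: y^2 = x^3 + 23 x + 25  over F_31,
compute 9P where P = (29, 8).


k = 9 = 1001_2 (binary, LSB first: 1001)
Double-and-add from P = (29, 8):
  bit 0 = 1: acc = O + (29, 8) = (29, 8)
  bit 1 = 0: acc unchanged = (29, 8)
  bit 2 = 0: acc unchanged = (29, 8)
  bit 3 = 1: acc = (29, 8) + (6, 10) = (29, 23)

9P = (29, 23)


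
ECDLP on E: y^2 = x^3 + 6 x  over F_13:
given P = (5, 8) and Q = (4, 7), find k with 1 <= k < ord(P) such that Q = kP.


Enumerate multiples of P until we hit Q = (4, 7):
  1P = (5, 8)
  2P = (4, 6)
  3P = (8, 12)
  4P = (9, 4)
  5P = (0, 0)
  6P = (9, 9)
  7P = (8, 1)
  8P = (4, 7)
Match found at i = 8.

k = 8


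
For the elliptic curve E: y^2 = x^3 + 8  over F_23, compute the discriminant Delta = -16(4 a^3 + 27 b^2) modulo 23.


4 a^3 + 27 b^2 = 4*0^3 + 27*8^2 = 0 + 1728 = 1728
Delta = -16 * (1728) = -27648
Delta mod 23 = 21

Delta = 21 (mod 23)


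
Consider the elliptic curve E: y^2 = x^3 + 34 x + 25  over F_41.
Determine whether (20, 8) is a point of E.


Check whether y^2 = x^3 + 34 x + 25 (mod 41) for (x, y) = (20, 8).
LHS: y^2 = 8^2 mod 41 = 23
RHS: x^3 + 34 x + 25 = 20^3 + 34*20 + 25 mod 41 = 13
LHS != RHS

No, not on the curve


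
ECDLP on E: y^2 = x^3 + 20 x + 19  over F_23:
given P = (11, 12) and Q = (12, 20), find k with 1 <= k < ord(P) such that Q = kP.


Enumerate multiples of P until we hit Q = (12, 20):
  1P = (11, 12)
  2P = (19, 6)
  3P = (18, 22)
  4P = (12, 3)
  5P = (12, 20)
Match found at i = 5.

k = 5


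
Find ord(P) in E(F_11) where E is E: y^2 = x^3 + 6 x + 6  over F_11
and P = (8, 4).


Compute successive multiples of P until we hit O:
  1P = (8, 4)
  2P = (6, 7)
  3P = (2, 9)
  4P = (2, 2)
  5P = (6, 4)
  6P = (8, 7)
  7P = O

ord(P) = 7


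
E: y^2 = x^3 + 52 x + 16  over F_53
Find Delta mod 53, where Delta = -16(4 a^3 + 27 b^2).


4 a^3 + 27 b^2 = 4*52^3 + 27*16^2 = 562432 + 6912 = 569344
Delta = -16 * (569344) = -9109504
Delta mod 53 = 30

Delta = 30 (mod 53)


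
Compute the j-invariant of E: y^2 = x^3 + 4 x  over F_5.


Delta = -16(4 a^3 + 27 b^2) mod 5 = 4
-1728 * (4 a)^3 = -1728 * (4*4)^3 mod 5 = 2
j = 2 * 4^(-1) mod 5 = 3

j = 3 (mod 5)


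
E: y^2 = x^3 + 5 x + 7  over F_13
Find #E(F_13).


For each x in F_13, count y with y^2 = x^3 + 5 x + 7 mod 13:
  x = 1: RHS = 0, y in [0]  -> 1 point(s)
  x = 2: RHS = 12, y in [5, 8]  -> 2 point(s)
  x = 3: RHS = 10, y in [6, 7]  -> 2 point(s)
  x = 4: RHS = 0, y in [0]  -> 1 point(s)
  x = 5: RHS = 1, y in [1, 12]  -> 2 point(s)
  x = 8: RHS = 0, y in [0]  -> 1 point(s)
  x = 9: RHS = 1, y in [1, 12]  -> 2 point(s)
  x = 10: RHS = 4, y in [2, 11]  -> 2 point(s)
  x = 12: RHS = 1, y in [1, 12]  -> 2 point(s)
Affine points: 15. Add the point at infinity: total = 16.

#E(F_13) = 16


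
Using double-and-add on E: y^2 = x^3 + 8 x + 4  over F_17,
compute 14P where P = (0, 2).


k = 14 = 1110_2 (binary, LSB first: 0111)
Double-and-add from P = (0, 2):
  bit 0 = 0: acc unchanged = O
  bit 1 = 1: acc = O + (4, 7) = (4, 7)
  bit 2 = 1: acc = (4, 7) + (8, 11) = (6, 8)
  bit 3 = 1: acc = (6, 8) + (3, 2) = (12, 14)

14P = (12, 14)


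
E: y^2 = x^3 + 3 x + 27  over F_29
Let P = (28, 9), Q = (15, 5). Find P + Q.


P != Q, so use the chord formula.
s = (y2 - y1) / (x2 - x1) = (25) / (16) mod 29 = 7
x3 = s^2 - x1 - x2 mod 29 = 7^2 - 28 - 15 = 6
y3 = s (x1 - x3) - y1 mod 29 = 7 * (28 - 6) - 9 = 0

P + Q = (6, 0)


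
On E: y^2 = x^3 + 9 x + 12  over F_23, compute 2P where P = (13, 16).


Doubling: s = (3 x1^2 + a) / (2 y1)
s = (3*13^2 + 9) / (2*16) mod 23 = 19
x3 = s^2 - 2 x1 mod 23 = 19^2 - 2*13 = 13
y3 = s (x1 - x3) - y1 mod 23 = 19 * (13 - 13) - 16 = 7

2P = (13, 7)


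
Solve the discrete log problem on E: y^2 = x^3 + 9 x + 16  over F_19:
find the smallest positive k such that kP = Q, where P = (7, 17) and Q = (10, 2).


Enumerate multiples of P until we hit Q = (10, 2):
  1P = (7, 17)
  2P = (6, 1)
  3P = (15, 7)
  4P = (14, 6)
  5P = (9, 16)
  6P = (8, 12)
  7P = (10, 17)
  8P = (2, 2)
  9P = (0, 4)
  10P = (17, 16)
  11P = (18, 5)
  12P = (1, 11)
  13P = (12, 16)
  14P = (16, 0)
  15P = (12, 3)
  16P = (1, 8)
  17P = (18, 14)
  18P = (17, 3)
  19P = (0, 15)
  20P = (2, 17)
  21P = (10, 2)
Match found at i = 21.

k = 21


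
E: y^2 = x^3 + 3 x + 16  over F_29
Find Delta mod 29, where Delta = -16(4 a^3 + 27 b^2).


4 a^3 + 27 b^2 = 4*3^3 + 27*16^2 = 108 + 6912 = 7020
Delta = -16 * (7020) = -112320
Delta mod 29 = 26

Delta = 26 (mod 29)


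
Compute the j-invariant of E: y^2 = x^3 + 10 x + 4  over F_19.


Delta = -16(4 a^3 + 27 b^2) mod 19 = 15
-1728 * (4 a)^3 = -1728 * (4*10)^3 mod 19 = 8
j = 8 * 15^(-1) mod 19 = 17

j = 17 (mod 19)


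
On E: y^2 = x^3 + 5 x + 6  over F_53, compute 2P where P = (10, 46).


Doubling: s = (3 x1^2 + a) / (2 y1)
s = (3*10^2 + 5) / (2*46) mod 53 = 35
x3 = s^2 - 2 x1 mod 53 = 35^2 - 2*10 = 39
y3 = s (x1 - x3) - y1 mod 53 = 35 * (10 - 39) - 46 = 52

2P = (39, 52)


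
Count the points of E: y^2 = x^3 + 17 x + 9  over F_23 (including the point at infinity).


For each x in F_23, count y with y^2 = x^3 + 17 x + 9 mod 23:
  x = 0: RHS = 9, y in [3, 20]  -> 2 point(s)
  x = 1: RHS = 4, y in [2, 21]  -> 2 point(s)
  x = 3: RHS = 18, y in [8, 15]  -> 2 point(s)
  x = 4: RHS = 3, y in [7, 16]  -> 2 point(s)
  x = 5: RHS = 12, y in [9, 14]  -> 2 point(s)
  x = 8: RHS = 13, y in [6, 17]  -> 2 point(s)
  x = 10: RHS = 6, y in [11, 12]  -> 2 point(s)
  x = 11: RHS = 9, y in [3, 20]  -> 2 point(s)
  x = 12: RHS = 9, y in [3, 20]  -> 2 point(s)
  x = 13: RHS = 12, y in [9, 14]  -> 2 point(s)
  x = 14: RHS = 1, y in [1, 22]  -> 2 point(s)
  x = 17: RHS = 13, y in [6, 17]  -> 2 point(s)
  x = 18: RHS = 6, y in [11, 12]  -> 2 point(s)
  x = 20: RHS = 0, y in [0]  -> 1 point(s)
  x = 21: RHS = 13, y in [6, 17]  -> 2 point(s)
Affine points: 29. Add the point at infinity: total = 30.

#E(F_23) = 30


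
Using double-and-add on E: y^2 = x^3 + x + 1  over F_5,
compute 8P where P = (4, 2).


k = 8 = 1000_2 (binary, LSB first: 0001)
Double-and-add from P = (4, 2):
  bit 0 = 0: acc unchanged = O
  bit 1 = 0: acc unchanged = O
  bit 2 = 0: acc unchanged = O
  bit 3 = 1: acc = O + (4, 3) = (4, 3)

8P = (4, 3)


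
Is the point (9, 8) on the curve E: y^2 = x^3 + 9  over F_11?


Check whether y^2 = x^3 + 0 x + 9 (mod 11) for (x, y) = (9, 8).
LHS: y^2 = 8^2 mod 11 = 9
RHS: x^3 + 0 x + 9 = 9^3 + 0*9 + 9 mod 11 = 1
LHS != RHS

No, not on the curve


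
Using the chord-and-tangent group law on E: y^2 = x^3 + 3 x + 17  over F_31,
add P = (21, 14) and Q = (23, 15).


P != Q, so use the chord formula.
s = (y2 - y1) / (x2 - x1) = (1) / (2) mod 31 = 16
x3 = s^2 - x1 - x2 mod 31 = 16^2 - 21 - 23 = 26
y3 = s (x1 - x3) - y1 mod 31 = 16 * (21 - 26) - 14 = 30

P + Q = (26, 30)


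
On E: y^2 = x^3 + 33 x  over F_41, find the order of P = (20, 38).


Compute successive multiples of P until we hit O:
  1P = (20, 38)
  2P = (32, 9)
  3P = (31, 33)
  4P = (39, 34)
  5P = (21, 14)
  6P = (2, 22)
  7P = (37, 38)
  8P = (25, 3)
  ... (continuing to 26P)
  26P = O

ord(P) = 26


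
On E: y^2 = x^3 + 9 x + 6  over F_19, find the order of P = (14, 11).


Compute successive multiples of P until we hit O:
  1P = (14, 11)
  2P = (15, 18)
  3P = (1, 4)
  4P = (8, 1)
  5P = (4, 12)
  6P = (5, 9)
  7P = (16, 16)
  8P = (0, 5)
  ... (continuing to 19P)
  19P = O

ord(P) = 19


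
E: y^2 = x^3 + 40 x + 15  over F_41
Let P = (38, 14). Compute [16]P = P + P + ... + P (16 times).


k = 16 = 10000_2 (binary, LSB first: 00001)
Double-and-add from P = (38, 14):
  bit 0 = 0: acc unchanged = O
  bit 1 = 0: acc unchanged = O
  bit 2 = 0: acc unchanged = O
  bit 3 = 0: acc unchanged = O
  bit 4 = 1: acc = O + (28, 39) = (28, 39)

16P = (28, 39)


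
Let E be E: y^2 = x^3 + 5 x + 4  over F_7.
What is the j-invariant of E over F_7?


Delta = -16(4 a^3 + 27 b^2) mod 7 = 5
-1728 * (4 a)^3 = -1728 * (4*5)^3 mod 7 = 6
j = 6 * 5^(-1) mod 7 = 4

j = 4 (mod 7)


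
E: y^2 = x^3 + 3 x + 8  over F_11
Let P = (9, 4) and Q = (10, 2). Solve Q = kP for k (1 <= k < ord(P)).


Enumerate multiples of P until we hit Q = (10, 2):
  1P = (9, 4)
  2P = (7, 8)
  3P = (10, 9)
  4P = (6, 0)
  5P = (10, 2)
Match found at i = 5.

k = 5


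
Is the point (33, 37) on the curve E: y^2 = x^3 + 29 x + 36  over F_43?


Check whether y^2 = x^3 + 29 x + 36 (mod 43) for (x, y) = (33, 37).
LHS: y^2 = 37^2 mod 43 = 36
RHS: x^3 + 29 x + 36 = 33^3 + 29*33 + 36 mod 43 = 36
LHS = RHS

Yes, on the curve


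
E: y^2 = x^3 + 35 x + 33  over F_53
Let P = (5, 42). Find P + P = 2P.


Doubling: s = (3 x1^2 + a) / (2 y1)
s = (3*5^2 + 35) / (2*42) mod 53 = 48
x3 = s^2 - 2 x1 mod 53 = 48^2 - 2*5 = 15
y3 = s (x1 - x3) - y1 mod 53 = 48 * (5 - 15) - 42 = 8

2P = (15, 8)


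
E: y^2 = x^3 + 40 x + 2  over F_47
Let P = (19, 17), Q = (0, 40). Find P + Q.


P != Q, so use the chord formula.
s = (y2 - y1) / (x2 - x1) = (23) / (28) mod 47 = 26
x3 = s^2 - x1 - x2 mod 47 = 26^2 - 19 - 0 = 46
y3 = s (x1 - x3) - y1 mod 47 = 26 * (19 - 46) - 17 = 33

P + Q = (46, 33)


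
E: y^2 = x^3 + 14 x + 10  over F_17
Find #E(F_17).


For each x in F_17, count y with y^2 = x^3 + 14 x + 10 mod 17:
  x = 1: RHS = 8, y in [5, 12]  -> 2 point(s)
  x = 5: RHS = 1, y in [1, 16]  -> 2 point(s)
  x = 6: RHS = 4, y in [2, 15]  -> 2 point(s)
  x = 7: RHS = 9, y in [3, 14]  -> 2 point(s)
  x = 9: RHS = 15, y in [7, 10]  -> 2 point(s)
  x = 11: RHS = 16, y in [4, 13]  -> 2 point(s)
  x = 12: RHS = 2, y in [6, 11]  -> 2 point(s)
  x = 13: RHS = 9, y in [3, 14]  -> 2 point(s)
  x = 14: RHS = 9, y in [3, 14]  -> 2 point(s)
  x = 15: RHS = 8, y in [5, 12]  -> 2 point(s)
Affine points: 20. Add the point at infinity: total = 21.

#E(F_17) = 21


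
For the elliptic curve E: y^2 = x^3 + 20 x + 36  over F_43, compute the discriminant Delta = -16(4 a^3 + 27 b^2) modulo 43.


4 a^3 + 27 b^2 = 4*20^3 + 27*36^2 = 32000 + 34992 = 66992
Delta = -16 * (66992) = -1071872
Delta mod 43 = 32

Delta = 32 (mod 43)


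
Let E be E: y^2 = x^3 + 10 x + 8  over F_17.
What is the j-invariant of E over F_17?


Delta = -16(4 a^3 + 27 b^2) mod 17 = 16
-1728 * (4 a)^3 = -1728 * (4*10)^3 mod 17 = 4
j = 4 * 16^(-1) mod 17 = 13

j = 13 (mod 17)


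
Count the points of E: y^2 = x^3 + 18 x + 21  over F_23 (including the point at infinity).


For each x in F_23, count y with y^2 = x^3 + 18 x + 21 mod 23:
  x = 5: RHS = 6, y in [11, 12]  -> 2 point(s)
  x = 6: RHS = 0, y in [0]  -> 1 point(s)
  x = 11: RHS = 9, y in [3, 20]  -> 2 point(s)
  x = 14: RHS = 4, y in [2, 21]  -> 2 point(s)
  x = 15: RHS = 9, y in [3, 20]  -> 2 point(s)
  x = 16: RHS = 12, y in [9, 14]  -> 2 point(s)
  x = 18: RHS = 13, y in [6, 17]  -> 2 point(s)
  x = 19: RHS = 0, y in [0]  -> 1 point(s)
  x = 20: RHS = 9, y in [3, 20]  -> 2 point(s)
  x = 21: RHS = 0, y in [0]  -> 1 point(s)
  x = 22: RHS = 2, y in [5, 18]  -> 2 point(s)
Affine points: 19. Add the point at infinity: total = 20.

#E(F_23) = 20


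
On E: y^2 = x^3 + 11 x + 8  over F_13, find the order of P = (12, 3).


Compute successive multiples of P until we hit O:
  1P = (12, 3)
  2P = (6, 11)
  3P = (4, 8)
  4P = (11, 11)
  5P = (2, 8)
  6P = (9, 2)
  7P = (8, 7)
  8P = (7, 5)
  ... (continuing to 20P)
  20P = O

ord(P) = 20


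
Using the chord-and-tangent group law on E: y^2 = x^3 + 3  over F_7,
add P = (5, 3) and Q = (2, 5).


P != Q, so use the chord formula.
s = (y2 - y1) / (x2 - x1) = (2) / (4) mod 7 = 4
x3 = s^2 - x1 - x2 mod 7 = 4^2 - 5 - 2 = 2
y3 = s (x1 - x3) - y1 mod 7 = 4 * (5 - 2) - 3 = 2

P + Q = (2, 2)


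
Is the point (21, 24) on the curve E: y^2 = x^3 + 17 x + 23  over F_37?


Check whether y^2 = x^3 + 17 x + 23 (mod 37) for (x, y) = (21, 24).
LHS: y^2 = 24^2 mod 37 = 21
RHS: x^3 + 17 x + 23 = 21^3 + 17*21 + 23 mod 37 = 21
LHS = RHS

Yes, on the curve


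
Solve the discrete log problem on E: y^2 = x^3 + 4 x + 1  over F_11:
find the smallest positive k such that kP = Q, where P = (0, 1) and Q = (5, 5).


Enumerate multiples of P until we hit Q = (5, 5):
  1P = (0, 1)
  2P = (4, 2)
  3P = (5, 6)
  4P = (7, 3)
  5P = (7, 8)
  6P = (5, 5)
Match found at i = 6.

k = 6


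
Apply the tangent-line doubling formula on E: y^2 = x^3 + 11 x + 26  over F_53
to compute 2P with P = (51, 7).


Doubling: s = (3 x1^2 + a) / (2 y1)
s = (3*51^2 + 11) / (2*7) mod 53 = 13
x3 = s^2 - 2 x1 mod 53 = 13^2 - 2*51 = 14
y3 = s (x1 - x3) - y1 mod 53 = 13 * (51 - 14) - 7 = 50

2P = (14, 50)


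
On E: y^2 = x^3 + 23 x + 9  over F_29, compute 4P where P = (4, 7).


k = 4 = 100_2 (binary, LSB first: 001)
Double-and-add from P = (4, 7):
  bit 0 = 0: acc unchanged = O
  bit 1 = 0: acc unchanged = O
  bit 2 = 1: acc = O + (4, 22) = (4, 22)

4P = (4, 22)


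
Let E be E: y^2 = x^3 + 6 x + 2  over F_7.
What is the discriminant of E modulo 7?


4 a^3 + 27 b^2 = 4*6^3 + 27*2^2 = 864 + 108 = 972
Delta = -16 * (972) = -15552
Delta mod 7 = 2

Delta = 2 (mod 7)


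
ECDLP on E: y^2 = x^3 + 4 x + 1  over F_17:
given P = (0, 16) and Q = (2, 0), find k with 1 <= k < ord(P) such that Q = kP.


Enumerate multiples of P until we hit Q = (2, 0):
  1P = (0, 16)
  2P = (4, 9)
  3P = (15, 6)
  4P = (10, 2)
  5P = (11, 13)
  6P = (2, 0)
Match found at i = 6.

k = 6


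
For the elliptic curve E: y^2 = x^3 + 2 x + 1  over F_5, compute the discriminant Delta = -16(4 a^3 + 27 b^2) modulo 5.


4 a^3 + 27 b^2 = 4*2^3 + 27*1^2 = 32 + 27 = 59
Delta = -16 * (59) = -944
Delta mod 5 = 1

Delta = 1 (mod 5)


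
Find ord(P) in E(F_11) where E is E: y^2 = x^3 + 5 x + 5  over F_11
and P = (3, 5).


Compute successive multiples of P until we hit O:
  1P = (3, 5)
  2P = (6, 3)
  3P = (0, 4)
  4P = (2, 10)
  5P = (9, 3)
  6P = (4, 10)
  7P = (7, 8)
  8P = (5, 10)
  ... (continuing to 18P)
  18P = O

ord(P) = 18


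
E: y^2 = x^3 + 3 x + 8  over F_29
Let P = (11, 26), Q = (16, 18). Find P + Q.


P != Q, so use the chord formula.
s = (y2 - y1) / (x2 - x1) = (21) / (5) mod 29 = 10
x3 = s^2 - x1 - x2 mod 29 = 10^2 - 11 - 16 = 15
y3 = s (x1 - x3) - y1 mod 29 = 10 * (11 - 15) - 26 = 21

P + Q = (15, 21)


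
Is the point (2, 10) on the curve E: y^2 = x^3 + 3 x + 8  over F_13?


Check whether y^2 = x^3 + 3 x + 8 (mod 13) for (x, y) = (2, 10).
LHS: y^2 = 10^2 mod 13 = 9
RHS: x^3 + 3 x + 8 = 2^3 + 3*2 + 8 mod 13 = 9
LHS = RHS

Yes, on the curve


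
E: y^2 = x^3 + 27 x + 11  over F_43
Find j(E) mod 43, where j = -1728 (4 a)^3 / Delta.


Delta = -16(4 a^3 + 27 b^2) mod 43 = 32
-1728 * (4 a)^3 = -1728 * (4*27)^3 mod 43 = 42
j = 42 * 32^(-1) mod 43 = 4

j = 4 (mod 43)


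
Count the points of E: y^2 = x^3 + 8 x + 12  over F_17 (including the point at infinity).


For each x in F_17, count y with y^2 = x^3 + 8 x + 12 mod 17:
  x = 1: RHS = 4, y in [2, 15]  -> 2 point(s)
  x = 2: RHS = 2, y in [6, 11]  -> 2 point(s)
  x = 6: RHS = 4, y in [2, 15]  -> 2 point(s)
  x = 10: RHS = 4, y in [2, 15]  -> 2 point(s)
  x = 12: RHS = 0, y in [0]  -> 1 point(s)
  x = 13: RHS = 1, y in [1, 16]  -> 2 point(s)
Affine points: 11. Add the point at infinity: total = 12.

#E(F_17) = 12


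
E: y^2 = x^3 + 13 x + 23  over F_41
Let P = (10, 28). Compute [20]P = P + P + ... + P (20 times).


k = 20 = 10100_2 (binary, LSB first: 00101)
Double-and-add from P = (10, 28):
  bit 0 = 0: acc unchanged = O
  bit 1 = 0: acc unchanged = O
  bit 2 = 1: acc = O + (40, 38) = (40, 38)
  bit 3 = 0: acc unchanged = (40, 38)
  bit 4 = 1: acc = (40, 38) + (21, 2) = (23, 5)

20P = (23, 5)


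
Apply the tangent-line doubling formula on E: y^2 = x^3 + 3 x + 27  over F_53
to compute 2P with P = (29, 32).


Doubling: s = (3 x1^2 + a) / (2 y1)
s = (3*29^2 + 3) / (2*32) mod 53 = 8
x3 = s^2 - 2 x1 mod 53 = 8^2 - 2*29 = 6
y3 = s (x1 - x3) - y1 mod 53 = 8 * (29 - 6) - 32 = 46

2P = (6, 46)


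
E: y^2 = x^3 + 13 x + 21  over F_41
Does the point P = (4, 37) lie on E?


Check whether y^2 = x^3 + 13 x + 21 (mod 41) for (x, y) = (4, 37).
LHS: y^2 = 37^2 mod 41 = 16
RHS: x^3 + 13 x + 21 = 4^3 + 13*4 + 21 mod 41 = 14
LHS != RHS

No, not on the curve
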